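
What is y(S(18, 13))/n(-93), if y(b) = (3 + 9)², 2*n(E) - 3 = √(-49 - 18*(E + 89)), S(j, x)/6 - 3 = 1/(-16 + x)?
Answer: -432/7 + 144*√23/7 ≈ 36.943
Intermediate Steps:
S(j, x) = 18 + 6/(-16 + x)
n(E) = 3/2 + √(-1651 - 18*E)/2 (n(E) = 3/2 + √(-49 - 18*(E + 89))/2 = 3/2 + √(-49 - 18*(89 + E))/2 = 3/2 + √(-49 + (-1602 - 18*E))/2 = 3/2 + √(-1651 - 18*E)/2)
y(b) = 144 (y(b) = 12² = 144)
y(S(18, 13))/n(-93) = 144/(3/2 + √(-1651 - 18*(-93))/2) = 144/(3/2 + √(-1651 + 1674)/2) = 144/(3/2 + √23/2)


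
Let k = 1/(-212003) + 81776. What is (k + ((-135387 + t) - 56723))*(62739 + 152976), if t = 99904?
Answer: -476987129338065/212003 ≈ -2.2499e+9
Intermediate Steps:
k = 17336757327/212003 (k = -1/212003 + 81776 = 17336757327/212003 ≈ 81776.)
(k + ((-135387 + t) - 56723))*(62739 + 152976) = (17336757327/212003 + ((-135387 + 99904) - 56723))*(62739 + 152976) = (17336757327/212003 + (-35483 - 56723))*215715 = (17336757327/212003 - 92206)*215715 = -2211191291/212003*215715 = -476987129338065/212003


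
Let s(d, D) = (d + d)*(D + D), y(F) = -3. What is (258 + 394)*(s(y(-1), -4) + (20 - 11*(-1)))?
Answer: 51508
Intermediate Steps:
s(d, D) = 4*D*d (s(d, D) = (2*d)*(2*D) = 4*D*d)
(258 + 394)*(s(y(-1), -4) + (20 - 11*(-1))) = (258 + 394)*(4*(-4)*(-3) + (20 - 11*(-1))) = 652*(48 + (20 - 1*(-11))) = 652*(48 + (20 + 11)) = 652*(48 + 31) = 652*79 = 51508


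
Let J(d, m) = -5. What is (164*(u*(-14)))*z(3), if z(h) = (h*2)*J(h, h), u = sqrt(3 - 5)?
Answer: 68880*I*sqrt(2) ≈ 97411.0*I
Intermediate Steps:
u = I*sqrt(2) (u = sqrt(-2) = I*sqrt(2) ≈ 1.4142*I)
z(h) = -10*h (z(h) = (h*2)*(-5) = (2*h)*(-5) = -10*h)
(164*(u*(-14)))*z(3) = (164*((I*sqrt(2))*(-14)))*(-10*3) = (164*(-14*I*sqrt(2)))*(-30) = -2296*I*sqrt(2)*(-30) = 68880*I*sqrt(2)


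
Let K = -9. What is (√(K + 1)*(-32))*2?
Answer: -128*I*√2 ≈ -181.02*I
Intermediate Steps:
(√(K + 1)*(-32))*2 = (√(-9 + 1)*(-32))*2 = (√(-8)*(-32))*2 = ((2*I*√2)*(-32))*2 = -64*I*√2*2 = -128*I*√2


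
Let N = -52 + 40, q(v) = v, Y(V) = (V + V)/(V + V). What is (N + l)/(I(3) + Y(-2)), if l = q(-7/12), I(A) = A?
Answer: -151/48 ≈ -3.1458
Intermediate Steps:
Y(V) = 1 (Y(V) = (2*V)/((2*V)) = (2*V)*(1/(2*V)) = 1)
l = -7/12 ≈ -0.58333
N = -12
(N + l)/(I(3) + Y(-2)) = (-12 - 7/12)/(3 + 1) = -151/12/4 = -151/12*¼ = -151/48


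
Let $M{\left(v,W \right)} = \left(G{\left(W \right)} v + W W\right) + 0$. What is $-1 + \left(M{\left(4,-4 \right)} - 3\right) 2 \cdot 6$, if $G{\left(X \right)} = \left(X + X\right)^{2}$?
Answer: $3227$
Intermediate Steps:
$G{\left(X \right)} = 4 X^{2}$ ($G{\left(X \right)} = \left(2 X\right)^{2} = 4 X^{2}$)
$M{\left(v,W \right)} = W^{2} + 4 v W^{2}$ ($M{\left(v,W \right)} = \left(4 W^{2} v + W W\right) + 0 = \left(4 v W^{2} + W^{2}\right) + 0 = \left(W^{2} + 4 v W^{2}\right) + 0 = W^{2} + 4 v W^{2}$)
$-1 + \left(M{\left(4,-4 \right)} - 3\right) 2 \cdot 6 = -1 + \left(\left(-4\right)^{2} \left(1 + 4 \cdot 4\right) - 3\right) 2 \cdot 6 = -1 + \left(16 \left(1 + 16\right) - 3\right) 2 \cdot 6 = -1 + \left(16 \cdot 17 - 3\right) 2 \cdot 6 = -1 + \left(272 - 3\right) 2 \cdot 6 = -1 + 269 \cdot 2 \cdot 6 = -1 + 538 \cdot 6 = -1 + 3228 = 3227$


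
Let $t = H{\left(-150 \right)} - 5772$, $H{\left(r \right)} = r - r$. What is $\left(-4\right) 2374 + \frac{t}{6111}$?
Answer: $- \frac{19345276}{2037} \approx -9496.9$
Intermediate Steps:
$H{\left(r \right)} = 0$
$t = -5772$ ($t = 0 - 5772 = -5772$)
$\left(-4\right) 2374 + \frac{t}{6111} = \left(-4\right) 2374 - \frac{5772}{6111} = -9496 - \frac{1924}{2037} = - \frac{19345276}{2037}$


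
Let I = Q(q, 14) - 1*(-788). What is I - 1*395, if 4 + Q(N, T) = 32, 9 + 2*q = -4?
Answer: 421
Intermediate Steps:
q = -13/2 (q = -9/2 + (½)*(-4) = -9/2 - 2 = -13/2 ≈ -6.5000)
Q(N, T) = 28 (Q(N, T) = -4 + 32 = 28)
I = 816 (I = 28 - 1*(-788) = 28 + 788 = 816)
I - 1*395 = 816 - 1*395 = 816 - 395 = 421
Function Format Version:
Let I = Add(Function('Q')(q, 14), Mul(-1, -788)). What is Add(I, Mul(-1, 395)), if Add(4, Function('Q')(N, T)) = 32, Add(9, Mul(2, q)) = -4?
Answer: 421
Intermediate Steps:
q = Rational(-13, 2) (q = Add(Rational(-9, 2), Mul(Rational(1, 2), -4)) = Add(Rational(-9, 2), -2) = Rational(-13, 2) ≈ -6.5000)
Function('Q')(N, T) = 28 (Function('Q')(N, T) = Add(-4, 32) = 28)
I = 816 (I = Add(28, Mul(-1, -788)) = Add(28, 788) = 816)
Add(I, Mul(-1, 395)) = Add(816, Mul(-1, 395)) = Add(816, -395) = 421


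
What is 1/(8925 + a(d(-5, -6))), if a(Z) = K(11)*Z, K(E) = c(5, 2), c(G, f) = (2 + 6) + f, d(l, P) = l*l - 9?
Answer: 1/9085 ≈ 0.00011007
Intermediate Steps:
d(l, P) = -9 + l**2 (d(l, P) = l**2 - 9 = -9 + l**2)
c(G, f) = 8 + f
K(E) = 10 (K(E) = 8 + 2 = 10)
a(Z) = 10*Z
1/(8925 + a(d(-5, -6))) = 1/(8925 + 10*(-9 + (-5)**2)) = 1/(8925 + 10*(-9 + 25)) = 1/(8925 + 10*16) = 1/(8925 + 160) = 1/9085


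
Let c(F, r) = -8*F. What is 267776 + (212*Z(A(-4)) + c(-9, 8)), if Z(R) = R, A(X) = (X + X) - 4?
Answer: 265304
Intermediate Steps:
A(X) = -4 + 2*X (A(X) = 2*X - 4 = -4 + 2*X)
267776 + (212*Z(A(-4)) + c(-9, 8)) = 267776 + (212*(-4 + 2*(-4)) - 8*(-9)) = 267776 + (212*(-4 - 8) + 72) = 267776 + (212*(-12) + 72) = 267776 + (-2544 + 72) = 267776 - 2472 = 265304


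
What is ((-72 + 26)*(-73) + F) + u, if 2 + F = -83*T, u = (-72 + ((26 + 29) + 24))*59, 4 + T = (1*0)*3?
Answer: 4101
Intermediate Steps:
T = -4 (T = -4 + (1*0)*3 = -4 + 0*3 = -4 + 0 = -4)
u = 413 (u = (-72 + (55 + 24))*59 = (-72 + 79)*59 = 7*59 = 413)
F = 330 (F = -2 - 83*(-4) = -2 + 332 = 330)
((-72 + 26)*(-73) + F) + u = ((-72 + 26)*(-73) + 330) + 413 = (-46*(-73) + 330) + 413 = (3358 + 330) + 413 = 3688 + 413 = 4101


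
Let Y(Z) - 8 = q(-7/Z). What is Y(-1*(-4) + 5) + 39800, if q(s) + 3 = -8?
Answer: 39797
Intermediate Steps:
q(s) = -11 (q(s) = -3 - 8 = -11)
Y(Z) = -3 (Y(Z) = 8 - 11 = -3)
Y(-1*(-4) + 5) + 39800 = -3 + 39800 = 39797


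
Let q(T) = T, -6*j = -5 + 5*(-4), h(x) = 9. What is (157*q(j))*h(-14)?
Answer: 11775/2 ≈ 5887.5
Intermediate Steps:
j = 25/6 (j = -(-5 + 5*(-4))/6 = -(-5 - 20)/6 = -⅙*(-25) = 25/6 ≈ 4.1667)
(157*q(j))*h(-14) = (157*(25/6))*9 = (3925/6)*9 = 11775/2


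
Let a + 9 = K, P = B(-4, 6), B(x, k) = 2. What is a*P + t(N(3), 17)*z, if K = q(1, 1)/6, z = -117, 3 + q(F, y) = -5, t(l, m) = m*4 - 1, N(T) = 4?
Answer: -23579/3 ≈ -7859.7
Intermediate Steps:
t(l, m) = -1 + 4*m (t(l, m) = 4*m - 1 = -1 + 4*m)
q(F, y) = -8 (q(F, y) = -3 - 5 = -8)
P = 2
K = -4/3 (K = -8/6 = -8*⅙ = -4/3 ≈ -1.3333)
a = -31/3 (a = -9 - 4/3 = -31/3 ≈ -10.333)
a*P + t(N(3), 17)*z = -31/3*2 + (-1 + 4*17)*(-117) = -62/3 + (-1 + 68)*(-117) = -62/3 + 67*(-117) = -62/3 - 7839 = -23579/3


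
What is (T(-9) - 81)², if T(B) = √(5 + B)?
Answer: 6557 - 324*I ≈ 6557.0 - 324.0*I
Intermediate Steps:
(T(-9) - 81)² = (√(5 - 9) - 81)² = (√(-4) - 81)² = (2*I - 81)² = (-81 + 2*I)²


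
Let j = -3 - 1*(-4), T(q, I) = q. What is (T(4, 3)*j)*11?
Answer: 44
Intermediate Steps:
j = 1 (j = -3 + 4 = 1)
(T(4, 3)*j)*11 = (4*1)*11 = 4*11 = 44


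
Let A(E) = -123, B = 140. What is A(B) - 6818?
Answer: -6941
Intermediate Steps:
A(B) - 6818 = -123 - 6818 = -6941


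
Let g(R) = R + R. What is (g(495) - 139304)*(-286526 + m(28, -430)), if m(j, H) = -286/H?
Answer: 8520550011358/215 ≈ 3.9630e+10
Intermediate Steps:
g(R) = 2*R
(g(495) - 139304)*(-286526 + m(28, -430)) = (2*495 - 139304)*(-286526 - 286/(-430)) = (990 - 139304)*(-286526 - 286*(-1/430)) = -138314*(-286526 + 143/215) = -138314*(-61602947/215) = 8520550011358/215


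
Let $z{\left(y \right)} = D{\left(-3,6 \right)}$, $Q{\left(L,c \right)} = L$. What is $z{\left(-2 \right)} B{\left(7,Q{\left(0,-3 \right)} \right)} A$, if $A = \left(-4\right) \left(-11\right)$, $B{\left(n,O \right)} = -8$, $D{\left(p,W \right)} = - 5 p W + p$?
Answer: $-30624$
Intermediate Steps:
$D{\left(p,W \right)} = p - 5 W p$ ($D{\left(p,W \right)} = - 5 W p + p = p - 5 W p$)
$z{\left(y \right)} = 87$ ($z{\left(y \right)} = - 3 \left(1 - 30\right) = \left(-3\right) \left(-29\right) = 87$)
$A = 44$
$z{\left(-2 \right)} B{\left(7,Q{\left(0,-3 \right)} \right)} A = 87 \left(-8\right) 44 = \left(-696\right) 44 = -30624$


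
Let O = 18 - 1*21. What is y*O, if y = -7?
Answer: 21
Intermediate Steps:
O = -3 (O = 18 - 21 = -3)
y*O = -7*(-3) = 21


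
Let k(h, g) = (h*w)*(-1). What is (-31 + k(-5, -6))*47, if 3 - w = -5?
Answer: 423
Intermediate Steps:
w = 8 (w = 3 - 1*(-5) = 3 + 5 = 8)
k(h, g) = -8*h (k(h, g) = (h*8)*(-1) = (8*h)*(-1) = -8*h)
(-31 + k(-5, -6))*47 = (-31 - 8*(-5))*47 = (-31 + 40)*47 = 9*47 = 423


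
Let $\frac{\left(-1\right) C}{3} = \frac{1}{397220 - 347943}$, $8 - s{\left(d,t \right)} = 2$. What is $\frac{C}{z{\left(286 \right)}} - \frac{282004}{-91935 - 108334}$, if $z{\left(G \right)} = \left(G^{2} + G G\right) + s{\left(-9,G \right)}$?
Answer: $\frac{2273408704045777}{1614492304615774} \approx 1.4081$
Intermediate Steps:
$s{\left(d,t \right)} = 6$ ($s{\left(d,t \right)} = 8 - 2 = 6$)
$C = - \frac{3}{49277}$ ($C = - \frac{3}{397220 - 347943} = - \frac{3}{49277} \approx -6.088 \cdot 10^{-5}$)
$z{\left(G \right)} = 6 + 2 G^{2}$ ($z{\left(G \right)} = \left(G^{2} + G G\right) + 6 = \left(G^{2} + G^{2}\right) + 6 = 2 G^{2} + 6 = 6 + 2 G^{2}$)
$\frac{C}{z{\left(286 \right)}} - \frac{282004}{-91935 - 108334} = - \frac{3}{49277 \left(6 + 2 \cdot 286^{2}\right)} - \frac{282004}{-91935 - 108334} = - \frac{3}{49277 \left(6 + 2 \cdot 81796\right)} - \frac{282004}{-200269} = - \frac{3}{49277 \left(6 + 163592\right)} - - \frac{282004}{200269} = - \frac{3}{49277 \cdot 163598} + \frac{282004}{200269} = \left(- \frac{3}{49277}\right) \frac{1}{163598} + \frac{282004}{200269} = - \frac{3}{8061618646} + \frac{282004}{200269} = \frac{2273408704045777}{1614492304615774}$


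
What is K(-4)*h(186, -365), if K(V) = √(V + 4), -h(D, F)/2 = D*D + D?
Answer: 0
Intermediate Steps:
h(D, F) = -2*D - 2*D² (h(D, F) = -2*(D*D + D) = -2*(D² + D) = -2*(D + D²) = -2*D - 2*D²)
K(V) = √(4 + V)
K(-4)*h(186, -365) = √(4 - 4)*(-2*186*(1 + 186)) = √0*(-2*186*187) = 0*(-69564) = 0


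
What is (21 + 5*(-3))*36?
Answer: 216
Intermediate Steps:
(21 + 5*(-3))*36 = (21 - 15)*36 = 6*36 = 216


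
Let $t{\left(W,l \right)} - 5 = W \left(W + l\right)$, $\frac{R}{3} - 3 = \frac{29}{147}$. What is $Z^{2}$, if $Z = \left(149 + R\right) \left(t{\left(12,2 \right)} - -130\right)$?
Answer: $\frac{5544202379769}{2401} \approx 2.3091 \cdot 10^{9}$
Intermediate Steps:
$R = \frac{470}{49}$ ($R = 9 + 3 \cdot \frac{29}{147} = 9 + \frac{29}{49} = \frac{470}{49} \approx 9.5918$)
$t{\left(W,l \right)} = 5 + W \left(W + l\right)$
$Z = \frac{2354613}{49}$ ($Z = \left(149 + \frac{470}{49}\right) \left(\left(5 + 12^{2} + 12 \cdot 2\right) - -130\right) = \frac{7771 \left(\left(5 + 144 + 24\right) + 130\right)}{49} = \frac{7771 \left(173 + 130\right)}{49} = \frac{7771}{49} \cdot 303 = \frac{2354613}{49} \approx 48053.0$)
$Z^{2} = \left(\frac{2354613}{49}\right)^{2} = \frac{5544202379769}{2401}$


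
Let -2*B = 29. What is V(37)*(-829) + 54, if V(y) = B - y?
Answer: 85495/2 ≈ 42748.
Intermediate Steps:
B = -29/2 (B = -½*29 = -29/2 ≈ -14.500)
V(y) = -29/2 - y
V(37)*(-829) + 54 = (-29/2 - 1*37)*(-829) + 54 = (-29/2 - 37)*(-829) + 54 = -103/2*(-829) + 54 = 85387/2 + 54 = 85495/2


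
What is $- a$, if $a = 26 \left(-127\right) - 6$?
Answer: $3308$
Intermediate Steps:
$a = -3308$ ($a = -3302 - 6 = -3308$)
$- a = \left(-1\right) \left(-3308\right) = 3308$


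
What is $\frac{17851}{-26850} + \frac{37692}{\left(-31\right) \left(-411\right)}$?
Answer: $\frac{261530203}{114031950} \approx 2.2935$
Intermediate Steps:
$\frac{17851}{-26850} + \frac{37692}{\left(-31\right) \left(-411\right)} = 17851 \left(- \frac{1}{26850}\right) + \frac{37692}{12741} = - \frac{17851}{26850} + 37692 \cdot \frac{1}{12741} = - \frac{17851}{26850} + \frac{12564}{4247} = \frac{261530203}{114031950}$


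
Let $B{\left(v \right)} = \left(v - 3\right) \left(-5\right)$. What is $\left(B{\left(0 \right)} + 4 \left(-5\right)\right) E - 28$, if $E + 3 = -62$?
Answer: $297$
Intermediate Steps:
$E = -65$ ($E = -3 - 62 = -65$)
$B{\left(v \right)} = 15 - 5 v$ ($B{\left(v \right)} = \left(-3 + v\right) \left(-5\right) = 15 - 5 v$)
$\left(B{\left(0 \right)} + 4 \left(-5\right)\right) E - 28 = \left(\left(15 - 0\right) + 4 \left(-5\right)\right) \left(-65\right) - 28 = \left(\left(15 + 0\right) - 20\right) \left(-65\right) - 28 = \left(15 - 20\right) \left(-65\right) - 28 = \left(-5\right) \left(-65\right) - 28 = 325 - 28 = 297$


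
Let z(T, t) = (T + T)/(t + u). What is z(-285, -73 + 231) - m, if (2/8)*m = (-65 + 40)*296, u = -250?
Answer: 1361885/46 ≈ 29606.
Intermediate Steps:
z(T, t) = 2*T/(-250 + t) (z(T, t) = (T + T)/(t - 250) = (2*T)/(-250 + t) = 2*T/(-250 + t))
m = -29600 (m = 4*((-65 + 40)*296) = 4*(-25*296) = 4*(-7400) = -29600)
z(-285, -73 + 231) - m = 2*(-285)/(-250 + (-73 + 231)) - 1*(-29600) = 2*(-285)/(-250 + 158) + 29600 = 2*(-285)/(-92) + 29600 = 2*(-285)*(-1/92) + 29600 = 285/46 + 29600 = 1361885/46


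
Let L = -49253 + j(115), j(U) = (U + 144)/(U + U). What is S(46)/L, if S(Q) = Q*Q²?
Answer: -22387280/11327931 ≈ -1.9763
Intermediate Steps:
S(Q) = Q³
j(U) = (144 + U)/(2*U) (j(U) = (144 + U)/((2*U)) = (144 + U)*(1/(2*U)) = (144 + U)/(2*U))
L = -11327931/230 (L = -49253 + (½)*(144 + 115)/115 = -49253 + (½)*(1/115)*259 = -49253 + 259/230 = -11327931/230 ≈ -49252.)
S(46)/L = 46³/(-11327931/230) = 97336*(-230/11327931) = -22387280/11327931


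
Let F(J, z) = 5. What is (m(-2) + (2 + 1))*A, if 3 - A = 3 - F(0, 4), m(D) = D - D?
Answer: 15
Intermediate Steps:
m(D) = 0
A = 5 (A = 3 - (3 - 1*5) = 3 - (3 - 5) = 3 - 1*(-2) = 3 + 2 = 5)
(m(-2) + (2 + 1))*A = (0 + (2 + 1))*5 = (0 + 3)*5 = 3*5 = 15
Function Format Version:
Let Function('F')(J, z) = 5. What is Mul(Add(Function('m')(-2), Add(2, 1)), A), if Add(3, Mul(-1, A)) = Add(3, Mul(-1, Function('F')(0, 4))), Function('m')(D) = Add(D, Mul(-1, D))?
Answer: 15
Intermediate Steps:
Function('m')(D) = 0
A = 5 (A = Add(3, Mul(-1, Add(3, Mul(-1, 5)))) = Add(3, Mul(-1, Add(3, -5))) = Add(3, Mul(-1, -2)) = Add(3, 2) = 5)
Mul(Add(Function('m')(-2), Add(2, 1)), A) = Mul(Add(0, Add(2, 1)), 5) = Mul(Add(0, 3), 5) = Mul(3, 5) = 15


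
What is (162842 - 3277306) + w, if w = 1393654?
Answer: -1720810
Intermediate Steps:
(162842 - 3277306) + w = (162842 - 3277306) + 1393654 = -3114464 + 1393654 = -1720810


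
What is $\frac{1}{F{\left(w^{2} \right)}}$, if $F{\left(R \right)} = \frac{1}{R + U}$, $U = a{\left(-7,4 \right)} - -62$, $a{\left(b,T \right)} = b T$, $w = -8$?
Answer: $98$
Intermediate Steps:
$a{\left(b,T \right)} = T b$
$U = 34$ ($U = 4 \left(-7\right) - -62 = -28 + 62 = 34$)
$F{\left(R \right)} = \frac{1}{34 + R}$ ($F{\left(R \right)} = \frac{1}{R + 34} = \frac{1}{34 + R}$)
$\frac{1}{F{\left(w^{2} \right)}} = \frac{1}{\frac{1}{34 + \left(-8\right)^{2}}} = \frac{1}{\frac{1}{34 + 64}} = \frac{1}{\frac{1}{98}} = 98$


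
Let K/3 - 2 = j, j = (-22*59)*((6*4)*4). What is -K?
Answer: 373818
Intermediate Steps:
j = -124608 (j = -31152*4 = -1298*96 = -124608)
K = -373818 (K = 6 + 3*(-124608) = 6 - 373824 = -373818)
-K = -1*(-373818) = 373818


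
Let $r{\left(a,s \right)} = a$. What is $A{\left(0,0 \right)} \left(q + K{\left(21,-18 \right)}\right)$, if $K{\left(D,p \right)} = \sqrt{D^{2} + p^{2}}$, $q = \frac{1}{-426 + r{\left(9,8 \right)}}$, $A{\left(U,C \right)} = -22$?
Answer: $\frac{22}{417} - 66 \sqrt{85} \approx -608.44$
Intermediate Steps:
$q = - \frac{1}{417}$ ($q = \frac{1}{-426 + 9} = \frac{1}{-417} = - \frac{1}{417} \approx -0.0023981$)
$A{\left(0,0 \right)} \left(q + K{\left(21,-18 \right)}\right) = - 22 \left(- \frac{1}{417} + \sqrt{21^{2} + \left(-18\right)^{2}}\right) = - 22 \left(- \frac{1}{417} + \sqrt{441 + 324}\right) = - 22 \left(- \frac{1}{417} + \sqrt{765}\right) = - 22 \left(- \frac{1}{417} + 3 \sqrt{85}\right) = \frac{22}{417} - 66 \sqrt{85}$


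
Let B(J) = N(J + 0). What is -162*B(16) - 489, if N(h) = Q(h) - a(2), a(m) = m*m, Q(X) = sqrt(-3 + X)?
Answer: 159 - 162*sqrt(13) ≈ -425.10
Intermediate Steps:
a(m) = m**2
N(h) = -4 + sqrt(-3 + h) (N(h) = sqrt(-3 + h) - 1*2**2 = sqrt(-3 + h) - 1*4 = sqrt(-3 + h) - 4 = -4 + sqrt(-3 + h))
B(J) = -4 + sqrt(-3 + J) (B(J) = -4 + sqrt(-3 + (J + 0)) = -4 + sqrt(-3 + J))
-162*B(16) - 489 = -162*(-4 + sqrt(-3 + 16)) - 489 = -162*(-4 + sqrt(13)) - 489 = (648 - 162*sqrt(13)) - 489 = 159 - 162*sqrt(13)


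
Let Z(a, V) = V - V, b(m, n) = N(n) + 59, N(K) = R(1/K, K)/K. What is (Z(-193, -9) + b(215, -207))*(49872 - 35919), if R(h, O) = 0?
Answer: 823227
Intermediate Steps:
N(K) = 0 (N(K) = 0/K = 0)
b(m, n) = 59 (b(m, n) = 0 + 59 = 59)
Z(a, V) = 0
(Z(-193, -9) + b(215, -207))*(49872 - 35919) = (0 + 59)*(49872 - 35919) = 59*13953 = 823227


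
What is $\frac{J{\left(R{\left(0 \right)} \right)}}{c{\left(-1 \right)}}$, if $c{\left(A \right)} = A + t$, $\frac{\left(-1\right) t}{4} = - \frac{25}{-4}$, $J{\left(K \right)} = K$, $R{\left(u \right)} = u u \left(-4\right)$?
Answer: $0$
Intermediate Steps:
$R{\left(u \right)} = - 4 u^{2}$ ($R{\left(u \right)} = u^{2} \left(-4\right) = - 4 u^{2}$)
$t = -25$ ($t = - 4 \left(- \frac{25}{-4}\right) = - 4 \left(\left(-25\right) \left(- \frac{1}{4}\right)\right) = \left(-4\right) \frac{25}{4} = -25$)
$c{\left(A \right)} = -25 + A$ ($c{\left(A \right)} = A - 25 = -25 + A$)
$\frac{J{\left(R{\left(0 \right)} \right)}}{c{\left(-1 \right)}} = \frac{\left(-4\right) 0^{2}}{-25 - 1} = \frac{\left(-4\right) 0}{-26} = 0 \left(- \frac{1}{26}\right) = 0$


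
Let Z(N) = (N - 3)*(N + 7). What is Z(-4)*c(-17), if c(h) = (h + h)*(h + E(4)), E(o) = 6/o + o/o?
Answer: -10353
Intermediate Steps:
E(o) = 1 + 6/o (E(o) = 6/o + 1 = 1 + 6/o)
Z(N) = (-3 + N)*(7 + N)
c(h) = 2*h*(5/2 + h) (c(h) = (h + h)*(h + (6 + 4)/4) = (2*h)*(h + (1/4)*10) = (2*h)*(h + 5/2) = (2*h)*(5/2 + h) = 2*h*(5/2 + h))
Z(-4)*c(-17) = (-21 + (-4)**2 + 4*(-4))*(-17*(5 + 2*(-17))) = (-21 + 16 - 16)*(-17*(5 - 34)) = -(-357)*(-29) = -21*493 = -10353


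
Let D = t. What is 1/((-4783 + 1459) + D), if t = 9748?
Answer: 1/6424 ≈ 0.00015567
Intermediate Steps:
D = 9748
1/((-4783 + 1459) + D) = 1/((-4783 + 1459) + 9748) = 1/(-3324 + 9748) = 1/6424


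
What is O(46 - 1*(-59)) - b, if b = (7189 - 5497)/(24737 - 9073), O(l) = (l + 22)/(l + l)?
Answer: 204251/411180 ≈ 0.49674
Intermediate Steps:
O(l) = (22 + l)/(2*l) (O(l) = (22 + l)/((2*l)) = (22 + l)*(1/(2*l)) = (22 + l)/(2*l))
b = 423/3916 (b = 1692/15664 = 1692*(1/15664) = 423/3916 ≈ 0.10802)
O(46 - 1*(-59)) - b = (22 + (46 - 1*(-59)))/(2*(46 - 1*(-59))) - 1*423/3916 = (22 + (46 + 59))/(2*(46 + 59)) - 423/3916 = (½)*(22 + 105)/105 - 423/3916 = (½)*(1/105)*127 - 423/3916 = 127/210 - 423/3916 = 204251/411180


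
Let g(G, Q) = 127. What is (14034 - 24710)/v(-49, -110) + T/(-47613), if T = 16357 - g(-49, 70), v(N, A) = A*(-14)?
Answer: -44442549/6110335 ≈ -7.2733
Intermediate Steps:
v(N, A) = -14*A
T = 16230 (T = 16357 - 1*127 = 16357 - 127 = 16230)
(14034 - 24710)/v(-49, -110) + T/(-47613) = (14034 - 24710)/((-14*(-110))) + 16230/(-47613) = -10676/1540 + 16230*(-1/47613) = -10676*1/1540 - 5410/15871 = -2669/385 - 5410/15871 = -44442549/6110335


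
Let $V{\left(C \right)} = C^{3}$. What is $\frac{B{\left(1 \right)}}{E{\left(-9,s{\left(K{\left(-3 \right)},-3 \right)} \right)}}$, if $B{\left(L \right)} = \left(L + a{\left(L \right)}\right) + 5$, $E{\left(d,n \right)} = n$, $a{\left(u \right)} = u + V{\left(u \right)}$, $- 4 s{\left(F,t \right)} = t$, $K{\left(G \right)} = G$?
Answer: $\frac{32}{3} \approx 10.667$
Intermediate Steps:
$s{\left(F,t \right)} = - \frac{t}{4}$
$a{\left(u \right)} = u + u^{3}$
$B{\left(L \right)} = 5 + L^{3} + 2 L$ ($B{\left(L \right)} = \left(L + \left(L + L^{3}\right)\right) + 5 = \left(L^{3} + 2 L\right) + 5 = 5 + L^{3} + 2 L$)
$\frac{B{\left(1 \right)}}{E{\left(-9,s{\left(K{\left(-3 \right)},-3 \right)} \right)}} = \frac{5 + 1^{3} + 2 \cdot 1}{\left(- \frac{1}{4}\right) \left(-3\right)} = \frac{5 + 1 + 2}{\frac{3}{4}} = 8 \cdot \frac{4}{3} = \frac{32}{3}$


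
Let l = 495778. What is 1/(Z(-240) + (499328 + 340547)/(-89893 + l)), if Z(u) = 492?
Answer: 81177/40107059 ≈ 0.0020240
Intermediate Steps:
1/(Z(-240) + (499328 + 340547)/(-89893 + l)) = 1/(492 + (499328 + 340547)/(-89893 + 495778)) = 1/(492 + 839875/405885) = 1/(492 + 839875*(1/405885)) = 1/(492 + 167975/81177) = 1/(40107059/81177) = 81177/40107059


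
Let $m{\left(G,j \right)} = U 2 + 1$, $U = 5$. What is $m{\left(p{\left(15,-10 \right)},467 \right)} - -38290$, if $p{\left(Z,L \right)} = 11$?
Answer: $38301$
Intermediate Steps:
$m{\left(G,j \right)} = 11$ ($m{\left(G,j \right)} = 5 \cdot 2 + 1 = 10 + 1 = 11$)
$m{\left(p{\left(15,-10 \right)},467 \right)} - -38290 = 11 - -38290 = 11 + 38290 = 38301$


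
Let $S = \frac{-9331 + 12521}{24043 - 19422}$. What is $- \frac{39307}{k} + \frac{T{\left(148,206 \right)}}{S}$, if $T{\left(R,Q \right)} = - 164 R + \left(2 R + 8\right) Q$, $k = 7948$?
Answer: $\frac{704227833943}{12677060} \approx 55551.0$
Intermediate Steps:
$S = \frac{3190}{4621} \approx 0.69033$
$T{\left(R,Q \right)} = - 164 R + Q \left(8 + 2 R\right)$ ($T{\left(R,Q \right)} = - 164 R + \left(8 + 2 R\right) Q = - 164 R + Q \left(8 + 2 R\right)$)
$- \frac{39307}{k} + \frac{T{\left(148,206 \right)}}{S} = - \frac{39307}{7948} + \frac{\left(-164\right) 148 + 8 \cdot 206 + 2 \cdot 206 \cdot 148}{\frac{3190}{4621}} = \left(-39307\right) \frac{1}{7948} + \left(-24272 + 1648 + 60976\right) \frac{4621}{3190} = - \frac{39307}{7948} + 38352 \cdot \frac{4621}{3190} = - \frac{39307}{7948} + \frac{88612296}{1595} = \frac{704227833943}{12677060}$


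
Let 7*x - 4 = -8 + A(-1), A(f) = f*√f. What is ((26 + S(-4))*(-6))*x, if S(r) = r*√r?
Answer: 96 - 36*I/7 ≈ 96.0 - 5.1429*I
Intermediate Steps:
S(r) = r^(3/2)
A(f) = f^(3/2)
x = -4/7 - I/7 (x = 4/7 + (-8 + (-1)^(3/2))/7 = 4/7 + (-8 - I)/7 = 4/7 + (-8/7 - I/7) = -4/7 - I/7 ≈ -0.57143 - 0.14286*I)
((26 + S(-4))*(-6))*x = ((26 + (-4)^(3/2))*(-6))*(-4/7 - I/7) = ((26 - 8*I)*(-6))*(-4/7 - I/7) = (-156 + 48*I)*(-4/7 - I/7)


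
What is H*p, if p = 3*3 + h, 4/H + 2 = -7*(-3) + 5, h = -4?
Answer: 5/6 ≈ 0.83333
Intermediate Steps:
H = 1/6 (H = 4/(-2 + (-7*(-3) + 5)) = 4/(-2 + (21 + 5)) = 4/(-2 + 26) = 4/24 = 4*(1/24) = 1/6 ≈ 0.16667)
p = 5 (p = 3*3 - 4 = 9 - 4 = 5)
H*p = (1/6)*5 = 5/6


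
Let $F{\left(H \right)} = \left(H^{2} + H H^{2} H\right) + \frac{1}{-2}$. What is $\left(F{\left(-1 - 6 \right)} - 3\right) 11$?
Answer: $\frac{53823}{2} \approx 26912.0$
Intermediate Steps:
$F{\left(H \right)} = - \frac{1}{2} + H^{2} + H^{4}$ ($F{\left(H \right)} = \left(H^{2} + H^{3} H\right) - \frac{1}{2} = \left(H^{2} + H^{4}\right) - \frac{1}{2} = - \frac{1}{2} + H^{2} + H^{4}$)
$\left(F{\left(-1 - 6 \right)} - 3\right) 11 = \left(\left(- \frac{1}{2} + \left(-1 - 6\right)^{2} + \left(-1 - 6\right)^{4}\right) - 3\right) 11 = \left(\left(- \frac{1}{2} + \left(-7\right)^{2} + \left(-7\right)^{4}\right) - 3\right) 11 = \left(\left(- \frac{1}{2} + 49 + 2401\right) - 3\right) 11 = \left(\frac{4899}{2} - 3\right) 11 = \frac{4893}{2} \cdot 11 = \frac{53823}{2}$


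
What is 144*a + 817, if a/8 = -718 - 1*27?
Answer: -857423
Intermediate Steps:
a = -5960 (a = 8*(-718 - 1*27) = 8*(-718 - 27) = 8*(-745) = -5960)
144*a + 817 = 144*(-5960) + 817 = -858240 + 817 = -857423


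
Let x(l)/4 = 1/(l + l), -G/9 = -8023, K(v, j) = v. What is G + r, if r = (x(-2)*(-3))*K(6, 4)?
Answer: 72225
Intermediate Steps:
G = 72207 (G = -9*(-8023) = 72207)
x(l) = 2/l (x(l) = 4/(l + l) = 4/((2*l)) = 4*(1/(2*l)) = 2/l)
r = 18 (r = ((2/(-2))*(-3))*6 = ((2*(-1/2))*(-3))*6 = -1*(-3)*6 = 3*6 = 18)
G + r = 72207 + 18 = 72225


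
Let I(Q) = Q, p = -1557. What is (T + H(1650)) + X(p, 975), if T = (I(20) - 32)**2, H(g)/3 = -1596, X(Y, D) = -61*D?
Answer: -64119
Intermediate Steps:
H(g) = -4788 (H(g) = 3*(-1596) = -4788)
T = 144 (T = (20 - 32)**2 = (-12)**2 = 144)
(T + H(1650)) + X(p, 975) = (144 - 4788) - 61*975 = -4644 - 59475 = -64119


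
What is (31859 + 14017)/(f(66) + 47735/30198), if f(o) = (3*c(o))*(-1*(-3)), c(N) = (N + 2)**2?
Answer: 1385363448/1256767703 ≈ 1.1023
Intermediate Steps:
c(N) = (2 + N)**2
f(o) = 9*(2 + o)**2 (f(o) = (3*(2 + o)**2)*(-1*(-3)) = (3*(2 + o)**2)*3 = 9*(2 + o)**2)
(31859 + 14017)/(f(66) + 47735/30198) = (31859 + 14017)/(9*(2 + 66)**2 + 47735/30198) = 45876/(9*68**2 + 47735*(1/30198)) = 45876/(9*4624 + 47735/30198) = 45876/(41616 + 47735/30198) = 45876/(1256767703/30198) = 45876*(30198/1256767703) = 1385363448/1256767703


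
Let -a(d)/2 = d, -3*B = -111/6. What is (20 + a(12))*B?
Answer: -74/3 ≈ -24.667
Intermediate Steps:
B = 37/6 (B = -(-37)/6 = -⅓*(-37/2) = 37/6 ≈ 6.1667)
a(d) = -2*d
(20 + a(12))*B = (20 - 2*12)*(37/6) = (20 - 24)*(37/6) = -4*37/6 = -74/3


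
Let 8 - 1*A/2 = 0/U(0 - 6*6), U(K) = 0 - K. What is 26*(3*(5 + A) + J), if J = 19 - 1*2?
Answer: 2080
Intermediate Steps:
U(K) = -K
A = 16 (A = 16 - 0/((-(0 - 6*6))) = 16 - 0/((-(0 - 1*36))) = 16 - 0/((-(0 - 36))) = 16 - 0/((-1*(-36))) = 16 - 0/36 = 16 - 2*0 = 16 + 0 = 16)
J = 17 (J = 19 - 2 = 17)
26*(3*(5 + A) + J) = 26*(3*(5 + 16) + 17) = 26*(3*21 + 17) = 26*(63 + 17) = 26*80 = 2080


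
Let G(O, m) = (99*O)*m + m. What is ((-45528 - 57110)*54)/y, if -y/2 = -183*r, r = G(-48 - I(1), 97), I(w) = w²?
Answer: 461871/14348725 ≈ 0.032189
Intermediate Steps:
G(O, m) = m + 99*O*m (G(O, m) = 99*O*m + m = m + 99*O*m)
r = -470450 (r = 97*(1 + 99*(-48 - 1*1²)) = 97*(1 + 99*(-48 - 1*1)) = 97*(1 + 99*(-48 - 1)) = 97*(1 + 99*(-49)) = 97*(1 - 4851) = 97*(-4850) = -470450)
y = -172184700 (y = -(-366)*(-470450) = -2*86092350 = -172184700)
((-45528 - 57110)*54)/y = ((-45528 - 57110)*54)/(-172184700) = -102638*54*(-1/172184700) = -5542452*(-1/172184700) = 461871/14348725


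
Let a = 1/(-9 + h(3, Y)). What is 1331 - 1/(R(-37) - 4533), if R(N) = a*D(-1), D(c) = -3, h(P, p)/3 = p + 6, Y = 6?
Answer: 54302147/40798 ≈ 1331.0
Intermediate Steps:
h(P, p) = 18 + 3*p (h(P, p) = 3*(p + 6) = 3*(6 + p) = 18 + 3*p)
a = 1/27 (a = 1/(-9 + (18 + 3*6)) = 1/(-9 + (18 + 18)) = 1/(-9 + 36) = 1/27 ≈ 0.037037)
R(N) = -⅑ (R(N) = (1/27)*(-3) = -⅑)
1331 - 1/(R(-37) - 4533) = 1331 - 1/(-⅑ - 4533) = 1331 - 1/(-40798/9) = 1331 - 1*(-9/40798) = 1331 + 9/40798 = 54302147/40798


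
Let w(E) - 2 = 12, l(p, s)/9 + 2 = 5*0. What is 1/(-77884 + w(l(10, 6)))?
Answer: -1/77870 ≈ -1.2842e-5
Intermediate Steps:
l(p, s) = -18 (l(p, s) = -18 + 9*(5*0) = -18 + 9*0 = -18 + 0 = -18)
w(E) = 14 (w(E) = 2 + 12 = 14)
1/(-77884 + w(l(10, 6))) = 1/(-77884 + 14) = 1/(-77870) = -1/77870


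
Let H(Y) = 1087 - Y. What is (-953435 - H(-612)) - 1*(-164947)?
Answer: -790187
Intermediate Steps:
(-953435 - H(-612)) - 1*(-164947) = (-953435 - (1087 - 1*(-612))) - 1*(-164947) = (-953435 - (1087 + 612)) + 164947 = (-953435 - 1*1699) + 164947 = (-953435 - 1699) + 164947 = -955134 + 164947 = -790187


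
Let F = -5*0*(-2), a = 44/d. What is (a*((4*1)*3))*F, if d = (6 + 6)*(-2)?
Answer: 0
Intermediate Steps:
d = -24 (d = 12*(-2) = -24)
a = -11/6 (a = 44/(-24) = 44*(-1/24) = -11/6 ≈ -1.8333)
F = 0 (F = 0*(-2) = 0)
(a*((4*1)*3))*F = -11*4*1*3/6*0 = -22*3/3*0 = -11/6*12*0 = -22*0 = 0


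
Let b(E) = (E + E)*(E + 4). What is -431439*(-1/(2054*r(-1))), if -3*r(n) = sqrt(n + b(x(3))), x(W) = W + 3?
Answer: -1294317*sqrt(119)/244426 ≈ -57.765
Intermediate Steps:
x(W) = 3 + W
b(E) = 2*E*(4 + E) (b(E) = (2*E)*(4 + E) = 2*E*(4 + E))
r(n) = -sqrt(120 + n)/3 (r(n) = -sqrt(n + 2*(3 + 3)*(4 + (3 + 3)))/3 = -sqrt(n + 2*6*(4 + 6))/3 = -sqrt(n + 2*6*10)/3 = -sqrt(n + 120)/3 = -sqrt(120 + n)/3)
-431439*(-1/(2054*r(-1))) = -431439*3/(2054*sqrt(120 - 1)) = -431439*3*sqrt(119)/244426 = -1294317*sqrt(119)/244426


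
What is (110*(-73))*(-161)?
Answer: 1292830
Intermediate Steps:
(110*(-73))*(-161) = -8030*(-161) = 1292830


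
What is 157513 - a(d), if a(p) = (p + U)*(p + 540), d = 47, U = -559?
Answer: 458057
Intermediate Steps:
a(p) = (-559 + p)*(540 + p) (a(p) = (p - 559)*(p + 540) = (-559 + p)*(540 + p))
157513 - a(d) = 157513 - (-301860 + 47**2 - 19*47) = 157513 - (-301860 + 2209 - 893) = 157513 - 1*(-300544) = 157513 + 300544 = 458057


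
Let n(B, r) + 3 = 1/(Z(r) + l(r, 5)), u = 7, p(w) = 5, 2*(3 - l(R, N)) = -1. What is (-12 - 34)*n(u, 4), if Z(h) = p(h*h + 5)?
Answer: 2254/17 ≈ 132.59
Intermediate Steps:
l(R, N) = 7/2 (l(R, N) = 3 - ½*(-1) = 3 + ½ = 7/2)
Z(h) = 5
n(B, r) = -49/17 (n(B, r) = -3 + 1/(5 + 7/2) = -3 + 1/(17/2) = -3 + 2/17 = -49/17)
(-12 - 34)*n(u, 4) = (-12 - 34)*(-49/17) = -46*(-49/17) = 2254/17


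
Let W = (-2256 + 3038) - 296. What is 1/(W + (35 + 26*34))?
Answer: 1/1405 ≈ 0.00071174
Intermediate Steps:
W = 486 (W = 782 - 296 = 486)
1/(W + (35 + 26*34)) = 1/(486 + (35 + 26*34)) = 1/(486 + (35 + 884)) = 1/(486 + 919) = 1/1405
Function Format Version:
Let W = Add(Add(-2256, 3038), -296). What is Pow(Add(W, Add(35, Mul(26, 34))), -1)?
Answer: Rational(1, 1405) ≈ 0.00071174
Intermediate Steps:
W = 486 (W = Add(782, -296) = 486)
Pow(Add(W, Add(35, Mul(26, 34))), -1) = Pow(Add(486, Add(35, Mul(26, 34))), -1) = Pow(Add(486, Add(35, 884)), -1) = Pow(Add(486, 919), -1) = Pow(1405, -1) = Rational(1, 1405)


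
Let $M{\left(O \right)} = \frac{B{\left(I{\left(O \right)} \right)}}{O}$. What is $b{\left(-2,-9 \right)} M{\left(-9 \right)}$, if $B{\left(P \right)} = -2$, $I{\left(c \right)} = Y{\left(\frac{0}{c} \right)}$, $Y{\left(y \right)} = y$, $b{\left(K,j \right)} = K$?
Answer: $- \frac{4}{9} \approx -0.44444$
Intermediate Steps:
$I{\left(c \right)} = 0$ ($I{\left(c \right)} = \frac{0}{c} = 0$)
$M{\left(O \right)} = - \frac{2}{O}$
$b{\left(-2,-9 \right)} M{\left(-9 \right)} = - 2 \left(- \frac{2}{-9}\right) = - 2 \left(\left(-2\right) \left(- \frac{1}{9}\right)\right) = \left(-2\right) \frac{2}{9} = - \frac{4}{9}$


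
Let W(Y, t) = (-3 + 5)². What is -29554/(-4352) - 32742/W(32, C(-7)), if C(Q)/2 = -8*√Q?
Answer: -17796871/2176 ≈ -8178.7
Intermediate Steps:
C(Q) = -16*√Q (C(Q) = 2*(-8*√Q) = -16*√Q)
W(Y, t) = 4 (W(Y, t) = 2² = 4)
-29554/(-4352) - 32742/W(32, C(-7)) = -29554/(-4352) - 32742/4 = -29554*(-1/4352) - 32742*¼ = 14777/2176 - 16371/2 = -17796871/2176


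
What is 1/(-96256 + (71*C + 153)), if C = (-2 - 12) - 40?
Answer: -1/99937 ≈ -1.0006e-5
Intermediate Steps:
C = -54 (C = -14 - 40 = -54)
1/(-96256 + (71*C + 153)) = 1/(-96256 + (71*(-54) + 153)) = 1/(-96256 + (-3834 + 153)) = 1/(-96256 - 3681) = 1/(-99937) = -1/99937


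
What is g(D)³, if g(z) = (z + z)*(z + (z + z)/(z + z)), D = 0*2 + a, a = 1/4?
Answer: 125/512 ≈ 0.24414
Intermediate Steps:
a = ¼ ≈ 0.25000
D = ¼ (D = 0*2 + ¼ = 0 + ¼ = ¼ ≈ 0.25000)
g(z) = 2*z*(1 + z) (g(z) = (2*z)*(z + (2*z)/((2*z))) = (2*z)*(z + (2*z)*(1/(2*z))) = (2*z)*(z + 1) = (2*z)*(1 + z) = 2*z*(1 + z))
g(D)³ = (2*(¼)*(1 + ¼))³ = (2*(¼)*(5/4))³ = (5/8)³ = 125/512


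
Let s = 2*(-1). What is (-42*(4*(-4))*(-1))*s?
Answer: 1344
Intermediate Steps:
s = -2
(-42*(4*(-4))*(-1))*s = -42*(4*(-4))*(-1)*(-2) = -42*(-16*(-1))*(-2) = -672*(-2) = 1344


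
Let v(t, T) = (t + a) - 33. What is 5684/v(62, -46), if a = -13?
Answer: 1421/4 ≈ 355.25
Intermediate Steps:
v(t, T) = -46 + t (v(t, T) = (t - 13) - 33 = (-13 + t) - 33 = -46 + t)
5684/v(62, -46) = 5684/(-46 + 62) = 5684/16 = 5684*(1/16) = 1421/4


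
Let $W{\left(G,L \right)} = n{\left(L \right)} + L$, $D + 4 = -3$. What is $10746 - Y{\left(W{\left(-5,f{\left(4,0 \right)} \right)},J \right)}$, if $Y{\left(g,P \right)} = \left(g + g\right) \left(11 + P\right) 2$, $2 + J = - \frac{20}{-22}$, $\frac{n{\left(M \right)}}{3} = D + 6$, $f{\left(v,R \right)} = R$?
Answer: $\frac{119514}{11} \approx 10865.0$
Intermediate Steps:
$D = -7$ ($D = -4 - 3 = -7$)
$n{\left(M \right)} = -3$ ($n{\left(M \right)} = 3 \left(-7 + 6\right) = 3 \left(-1\right) = -3$)
$J = - \frac{12}{11}$ ($J = -2 - \frac{20}{-22} = -2 - - \frac{10}{11} = -2 + \frac{10}{11} = - \frac{12}{11} \approx -1.0909$)
$W{\left(G,L \right)} = -3 + L$
$Y{\left(g,P \right)} = 4 g \left(11 + P\right)$ ($Y{\left(g,P \right)} = 2 g \left(11 + P\right) 2 = 4 g \left(11 + P\right)$)
$10746 - Y{\left(W{\left(-5,f{\left(4,0 \right)} \right)},J \right)} = 10746 - 4 \left(-3 + 0\right) \left(11 - \frac{12}{11}\right) = 10746 - 4 \left(-3\right) \frac{109}{11} = 10746 - - \frac{1308}{11} = 10746 + \frac{1308}{11} = \frac{119514}{11}$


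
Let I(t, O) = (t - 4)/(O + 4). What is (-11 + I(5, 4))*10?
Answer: -435/4 ≈ -108.75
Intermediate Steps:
I(t, O) = (-4 + t)/(4 + O)
(-11 + I(5, 4))*10 = (-11 + (-4 + 5)/(4 + 4))*10 = (-11 + 1/8)*10 = (-11 + (⅛)*1)*10 = (-11 + ⅛)*10 = -87/8*10 = -435/4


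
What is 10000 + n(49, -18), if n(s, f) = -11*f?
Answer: 10198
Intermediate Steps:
10000 + n(49, -18) = 10000 - 11*(-18) = 10000 + 198 = 10198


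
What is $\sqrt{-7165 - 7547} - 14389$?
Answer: $-14389 + 2 i \sqrt{3678} \approx -14389.0 + 121.29 i$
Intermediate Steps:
$\sqrt{-7165 - 7547} - 14389 = \sqrt{-14712} - 14389 = 2 i \sqrt{3678} - 14389 = -14389 + 2 i \sqrt{3678}$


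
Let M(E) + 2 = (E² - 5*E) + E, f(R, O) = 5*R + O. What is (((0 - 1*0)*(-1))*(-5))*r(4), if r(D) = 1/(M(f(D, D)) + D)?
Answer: 0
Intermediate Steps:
f(R, O) = O + 5*R
M(E) = -2 + E² - 4*E (M(E) = -2 + ((E² - 5*E) + E) = -2 + (E² - 4*E) = -2 + E² - 4*E)
r(D) = 1/(-2 - 23*D + 36*D²) (r(D) = 1/((-2 + (D + 5*D)² - 4*(D + 5*D)) + D) = 1/((-2 + (6*D)² - 24*D) + D) = 1/((-2 + 36*D² - 24*D) + D) = 1/((-2 - 24*D + 36*D²) + D) = 1/(-2 - 23*D + 36*D²))
(((0 - 1*0)*(-1))*(-5))*r(4) = (((0 - 1*0)*(-1))*(-5))/(-2 - 23*4 + 36*4²) = (((0 + 0)*(-1))*(-5))/(-2 - 92 + 36*16) = ((0*(-1))*(-5))/(-2 - 92 + 576) = (0*(-5))/482 = 0*(1/482) = 0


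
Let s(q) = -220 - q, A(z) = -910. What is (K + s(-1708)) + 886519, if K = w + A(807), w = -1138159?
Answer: -251062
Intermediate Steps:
K = -1139069 (K = -1138159 - 910 = -1139069)
(K + s(-1708)) + 886519 = (-1139069 + (-220 - 1*(-1708))) + 886519 = (-1139069 + (-220 + 1708)) + 886519 = (-1139069 + 1488) + 886519 = -1137581 + 886519 = -251062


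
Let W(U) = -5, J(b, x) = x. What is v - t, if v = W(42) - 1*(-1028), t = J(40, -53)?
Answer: 1076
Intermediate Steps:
t = -53
v = 1023 (v = -5 - 1*(-1028) = -5 + 1028 = 1023)
v - t = 1023 - 1*(-53) = 1023 + 53 = 1076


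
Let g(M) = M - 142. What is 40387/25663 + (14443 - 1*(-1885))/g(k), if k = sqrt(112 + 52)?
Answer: -3668367243/32078750 - 2041*sqrt(41)/1250 ≈ -124.81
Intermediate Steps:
k = 2*sqrt(41) (k = sqrt(164) = 2*sqrt(41) ≈ 12.806)
g(M) = -142 + M
40387/25663 + (14443 - 1*(-1885))/g(k) = 40387/25663 + (14443 - 1*(-1885))/(-142 + 2*sqrt(41)) = 40387*(1/25663) + (14443 + 1885)/(-142 + 2*sqrt(41)) = 40387/25663 + 16328/(-142 + 2*sqrt(41))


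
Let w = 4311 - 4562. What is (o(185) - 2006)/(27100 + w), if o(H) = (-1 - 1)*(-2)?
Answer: -2002/26849 ≈ -0.074565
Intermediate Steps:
w = -251
o(H) = 4 (o(H) = -2*(-2) = 4)
(o(185) - 2006)/(27100 + w) = (4 - 2006)/(27100 - 251) = -2002/26849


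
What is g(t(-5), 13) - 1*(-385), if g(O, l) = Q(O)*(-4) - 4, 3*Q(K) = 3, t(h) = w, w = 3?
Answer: 377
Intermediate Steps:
t(h) = 3
Q(K) = 1 (Q(K) = (1/3)*3 = 1)
g(O, l) = -8 (g(O, l) = 1*(-4) - 4 = -4 - 4 = -8)
g(t(-5), 13) - 1*(-385) = -8 - 1*(-385) = -8 + 385 = 377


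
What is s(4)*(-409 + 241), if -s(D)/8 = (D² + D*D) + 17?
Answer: 65856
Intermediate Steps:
s(D) = -136 - 16*D² (s(D) = -8*((D² + D*D) + 17) = -8*((D² + D²) + 17) = -8*(2*D² + 17) = -8*(17 + 2*D²) = -136 - 16*D²)
s(4)*(-409 + 241) = (-136 - 16*4²)*(-409 + 241) = (-136 - 16*16)*(-168) = (-136 - 256)*(-168) = -392*(-168) = 65856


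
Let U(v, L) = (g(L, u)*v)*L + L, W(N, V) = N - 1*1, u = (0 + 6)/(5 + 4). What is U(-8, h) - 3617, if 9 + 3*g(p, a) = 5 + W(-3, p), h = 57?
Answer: -2344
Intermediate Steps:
u = ⅔ (u = 6/9 = 6*(⅑) = ⅔ ≈ 0.66667)
W(N, V) = -1 + N (W(N, V) = N - 1 = -1 + N)
g(p, a) = -8/3 (g(p, a) = -3 + (5 + (-1 - 3))/3 = -3 + (5 - 4)/3 = -3 + (⅓)*1 = -3 + ⅓ = -8/3)
U(v, L) = L - 8*L*v/3 (U(v, L) = (-8*v/3)*L + L = -8*L*v/3 + L = L - 8*L*v/3)
U(-8, h) - 3617 = (⅓)*57*(3 - 8*(-8)) - 3617 = (⅓)*57*(3 + 64) - 3617 = (⅓)*57*67 - 3617 = 1273 - 3617 = -2344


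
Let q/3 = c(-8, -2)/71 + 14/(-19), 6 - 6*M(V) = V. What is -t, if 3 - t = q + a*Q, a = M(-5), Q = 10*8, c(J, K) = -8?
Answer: 571105/4047 ≈ 141.12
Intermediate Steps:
M(V) = 1 - V/6
q = -3438/1349 (q = 3*(-8/71 + 14/(-19)) = 3*(-8*1/71 + 14*(-1/19)) = 3*(-8/71 - 14/19) = 3*(-1146/1349) = -3438/1349 ≈ -2.5486)
Q = 80
a = 11/6 (a = 1 - ⅙*(-5) = 1 + ⅚ = 11/6 ≈ 1.8333)
t = -571105/4047 (t = 3 - (-3438/1349 + (11/6)*80) = 3 - (-3438/1349 + 440/3) = 3 - 1*583246/4047 = 3 - 583246/4047 = -571105/4047 ≈ -141.12)
-t = -1*(-571105/4047) = 571105/4047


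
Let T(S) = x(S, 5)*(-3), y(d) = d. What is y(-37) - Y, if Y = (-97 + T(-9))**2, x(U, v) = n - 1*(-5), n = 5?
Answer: -16166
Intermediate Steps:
x(U, v) = 10 (x(U, v) = 5 - 1*(-5) = 5 + 5 = 10)
T(S) = -30 (T(S) = 10*(-3) = -30)
Y = 16129 (Y = (-97 - 30)**2 = (-127)**2 = 16129)
y(-37) - Y = -37 - 1*16129 = -37 - 16129 = -16166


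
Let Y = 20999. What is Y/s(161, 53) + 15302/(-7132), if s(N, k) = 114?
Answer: 18502555/101631 ≈ 182.06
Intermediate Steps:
Y/s(161, 53) + 15302/(-7132) = 20999/114 + 15302/(-7132) = 20999*(1/114) + 15302*(-1/7132) = 20999/114 - 7651/3566 = 18502555/101631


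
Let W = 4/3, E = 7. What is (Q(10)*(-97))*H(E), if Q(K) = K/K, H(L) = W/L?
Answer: -388/21 ≈ -18.476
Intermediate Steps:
W = 4/3 (W = 4*(1/3) = 4/3 ≈ 1.3333)
H(L) = 4/(3*L)
Q(K) = 1
(Q(10)*(-97))*H(E) = (1*(-97))*((4/3)/7) = -388/(3*7) = -97*4/21 = -388/21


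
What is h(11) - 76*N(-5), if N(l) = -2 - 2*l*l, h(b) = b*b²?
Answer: 5283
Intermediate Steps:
h(b) = b³
N(l) = -2 - 2*l²
h(11) - 76*N(-5) = 11³ - 76*(-2 - 2*(-5)²) = 1331 - 76*(-2 - 2*25) = 1331 - 76*(-2 - 50) = 1331 - 76*(-52) = 1331 + 3952 = 5283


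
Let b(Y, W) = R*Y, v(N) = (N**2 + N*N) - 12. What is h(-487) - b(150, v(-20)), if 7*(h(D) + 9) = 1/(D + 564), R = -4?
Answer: 318550/539 ≈ 591.00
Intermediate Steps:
v(N) = -12 + 2*N**2 (v(N) = (N**2 + N**2) - 12 = 2*N**2 - 12 = -12 + 2*N**2)
b(Y, W) = -4*Y
h(D) = -9 + 1/(7*(564 + D)) (h(D) = -9 + 1/(7*(D + 564)) = -9 + 1/(7*(564 + D)))
h(-487) - b(150, v(-20)) = (-35531 - 63*(-487))/(7*(564 - 487)) - (-4)*150 = (1/7)*(-35531 + 30681)/77 - 1*(-600) = (1/7)*(1/77)*(-4850) + 600 = -4850/539 + 600 = 318550/539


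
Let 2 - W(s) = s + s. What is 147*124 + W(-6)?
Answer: 18242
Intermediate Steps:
W(s) = 2 - 2*s (W(s) = 2 - (s + s) = 2 - 2*s)
147*124 + W(-6) = 147*124 + (2 - 2*(-6)) = 18228 + (2 + 12) = 18228 + 14 = 18242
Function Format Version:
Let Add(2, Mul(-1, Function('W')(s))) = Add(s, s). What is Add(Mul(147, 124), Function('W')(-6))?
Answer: 18242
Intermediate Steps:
Function('W')(s) = Add(2, Mul(-2, s)) (Function('W')(s) = Add(2, Mul(-1, Add(s, s))) = Add(2, Mul(-1, Mul(2, s))) = Add(2, Mul(-2, s)))
Add(Mul(147, 124), Function('W')(-6)) = Add(Mul(147, 124), Add(2, Mul(-2, -6))) = Add(18228, Add(2, 12)) = Add(18228, 14) = 18242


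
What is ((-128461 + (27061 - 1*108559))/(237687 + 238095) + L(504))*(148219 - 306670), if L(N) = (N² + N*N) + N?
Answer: -12779182227298681/158594 ≈ -8.0578e+10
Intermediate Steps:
L(N) = N + 2*N² (L(N) = (N² + N²) + N = 2*N² + N = N + 2*N²)
((-128461 + (27061 - 1*108559))/(237687 + 238095) + L(504))*(148219 - 306670) = ((-128461 + (27061 - 1*108559))/(237687 + 238095) + 504*(1 + 2*504))*(148219 - 306670) = ((-128461 + (27061 - 108559))/475782 + 504*(1 + 1008))*(-158451) = ((-128461 - 81498)*(1/475782) + 504*1009)*(-158451) = (-209959*1/475782 + 508536)*(-158451) = (-209959/475782 + 508536)*(-158451) = (241952065193/475782)*(-158451) = -12779182227298681/158594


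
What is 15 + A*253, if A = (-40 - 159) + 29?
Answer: -42995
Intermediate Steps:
A = -170 (A = -199 + 29 = -170)
15 + A*253 = 15 - 170*253 = 15 - 43010 = -42995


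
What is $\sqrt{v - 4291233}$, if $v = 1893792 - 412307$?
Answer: $2 i \sqrt{702437} \approx 1676.2 i$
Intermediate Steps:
$v = 1481485$
$\sqrt{v - 4291233} = \sqrt{1481485 - 4291233} = \sqrt{-2809748} = 2 i \sqrt{702437}$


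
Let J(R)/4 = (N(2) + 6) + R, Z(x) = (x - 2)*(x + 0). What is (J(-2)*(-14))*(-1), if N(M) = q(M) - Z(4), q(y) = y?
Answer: -112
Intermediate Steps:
Z(x) = x*(-2 + x) (Z(x) = (-2 + x)*x = x*(-2 + x))
N(M) = -8 + M (N(M) = M - 4*(-2 + 4) = M - 4*2 = M - 1*8 = M - 8 = -8 + M)
J(R) = 4*R (J(R) = 4*(((-8 + 2) + 6) + R) = 4*((-6 + 6) + R) = 4*(0 + R) = 4*R)
(J(-2)*(-14))*(-1) = ((4*(-2))*(-14))*(-1) = -8*(-14)*(-1) = 112*(-1) = -112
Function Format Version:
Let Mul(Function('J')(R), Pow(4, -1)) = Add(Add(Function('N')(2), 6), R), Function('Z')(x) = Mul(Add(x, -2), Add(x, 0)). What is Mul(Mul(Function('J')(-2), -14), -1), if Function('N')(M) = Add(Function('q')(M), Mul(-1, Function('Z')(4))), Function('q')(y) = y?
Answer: -112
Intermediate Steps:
Function('Z')(x) = Mul(x, Add(-2, x)) (Function('Z')(x) = Mul(Add(-2, x), x) = Mul(x, Add(-2, x)))
Function('N')(M) = Add(-8, M) (Function('N')(M) = Add(M, Mul(-1, Mul(4, Add(-2, 4)))) = Add(M, Mul(-1, Mul(4, 2))) = Add(M, Mul(-1, 8)) = Add(M, -8) = Add(-8, M))
Function('J')(R) = Mul(4, R) (Function('J')(R) = Mul(4, Add(Add(Add(-8, 2), 6), R)) = Mul(4, Add(Add(-6, 6), R)) = Mul(4, Add(0, R)) = Mul(4, R))
Mul(Mul(Function('J')(-2), -14), -1) = Mul(Mul(Mul(4, -2), -14), -1) = Mul(Mul(-8, -14), -1) = Mul(112, -1) = -112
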